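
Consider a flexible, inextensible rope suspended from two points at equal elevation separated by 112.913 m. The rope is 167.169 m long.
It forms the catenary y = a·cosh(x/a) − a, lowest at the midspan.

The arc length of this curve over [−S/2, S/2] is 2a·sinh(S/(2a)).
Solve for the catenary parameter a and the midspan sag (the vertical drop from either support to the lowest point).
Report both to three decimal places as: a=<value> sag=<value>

seed: a₀ = √(S³/(24(L−S))) = √(112.913³/(24·54.256)) = 33.249599
iter 1: u=1.697960  f(a)=+8.380e+00  f'(a)=-4.307e+00  a ← 33.249599 − (+8.380e+00/-4.307e+00) = 35.195441
iter 2: u=1.604086  f(a)=+7.920e-01  f'(a)=-3.528e+00  a ← 35.195441 − (+7.920e-01/-3.528e+00) = 35.419928
iter 3: u=1.593919  f(a)=+8.703e-03  f'(a)=-3.451e+00  a ← 35.419928 − (+8.703e-03/-3.451e+00) = 35.422450
iter 4: u=1.593806  f(a)=+1.077e-06  f'(a)=-3.450e+00  a ← 35.422450 − (+1.077e-06/-3.450e+00) = 35.422450
iter 5: u=1.593806  f(a)=-2.842e-14  f'(a)=-3.450e+00  a ← 35.422450 − (-2.842e-14/-3.450e+00) = 35.422450
converged: |Δa| < 1e-12 after 5 iterations
sag = a·(cosh(S/(2a)) − 1) = 35.422450·(cosh(1.593806) − 1) = 55.358157
T_max/T_min = cosh(S/(2a)) = 2.562799

a=35.422 sag=55.358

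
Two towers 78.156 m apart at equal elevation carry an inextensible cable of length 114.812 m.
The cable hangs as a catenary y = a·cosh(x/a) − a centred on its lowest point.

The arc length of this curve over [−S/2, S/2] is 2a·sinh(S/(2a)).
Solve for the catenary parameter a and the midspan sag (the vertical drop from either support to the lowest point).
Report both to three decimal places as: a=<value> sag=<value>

seed: a₀ = √(S³/(24(L−S))) = √(78.156³/(24·36.656)) = 23.295140
iter 1: u=1.677517  f(a)=+5.517e+00  f'(a)=-4.127e+00  a ← 23.295140 − (+5.517e+00/-4.127e+00) = 24.632118
iter 2: u=1.586465  f(a)=+5.106e-01  f'(a)=-3.395e+00  a ← 24.632118 − (+5.106e-01/-3.395e+00) = 24.782517
iter 3: u=1.576837  f(a)=+5.359e-03  f'(a)=-3.324e+00  a ← 24.782517 − (+5.359e-03/-3.324e+00) = 24.784129
iter 4: u=1.576735  f(a)=+6.040e-07  f'(a)=-3.323e+00  a ← 24.784129 − (+6.040e-07/-3.323e+00) = 24.784129
iter 5: u=1.576735  f(a)=+1.421e-14  f'(a)=-3.323e+00  a ← 24.784129 − (+1.421e-14/-3.323e+00) = 24.784129
converged: |Δa| < 1e-12 after 5 iterations
sag = a·(cosh(S/(2a)) − 1) = 24.784129·(cosh(1.576735) − 1) = 37.743480
T_max/T_min = cosh(S/(2a)) = 2.522889

a=24.784 sag=37.743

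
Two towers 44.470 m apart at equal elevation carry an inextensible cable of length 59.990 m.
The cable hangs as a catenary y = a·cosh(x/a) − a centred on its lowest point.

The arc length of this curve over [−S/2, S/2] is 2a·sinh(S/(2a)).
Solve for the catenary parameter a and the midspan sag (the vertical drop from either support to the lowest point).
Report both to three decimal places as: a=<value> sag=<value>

seed: a₀ = √(S³/(24(L−S))) = √(44.470³/(24·15.520)) = 15.365589
iter 1: u=1.447065  f(a)=+1.708e+00  f'(a)=-2.476e+00  a ← 15.365589 − (+1.708e+00/-2.476e+00) = 16.055556
iter 2: u=1.384879  f(a)=+1.218e-01  f'(a)=-2.134e+00  a ← 16.055556 − (+1.218e-01/-2.134e+00) = 16.112624
iter 3: u=1.379974  f(a)=+7.243e-04  f'(a)=-2.109e+00  a ← 16.112624 − (+7.243e-04/-2.109e+00) = 16.112968
iter 4: u=1.379944  f(a)=+2.595e-08  f'(a)=-2.109e+00  a ← 16.112968 − (+2.595e-08/-2.109e+00) = 16.112968
iter 5: u=1.379944  f(a)=+0.000e+00  f'(a)=-2.109e+00  a ← 16.112968 − (+0.000e+00/-2.109e+00) = 16.112968
converged: |Δa| < 1e-12 after 5 iterations
sag = a·(cosh(S/(2a)) − 1) = 16.112968·(cosh(1.379944) − 1) = 17.935935
T_max/T_min = cosh(S/(2a)) = 2.113137

a=16.113 sag=17.936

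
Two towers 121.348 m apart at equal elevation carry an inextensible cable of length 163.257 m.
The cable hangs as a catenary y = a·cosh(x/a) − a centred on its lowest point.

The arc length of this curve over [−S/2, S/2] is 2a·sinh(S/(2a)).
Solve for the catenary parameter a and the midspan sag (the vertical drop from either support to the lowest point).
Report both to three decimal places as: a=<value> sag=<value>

a=44.179 sag=48.638

seed: a₀ = √(S³/(24(L−S))) = √(121.348³/(24·41.909)) = 42.149232
iter 1: u=1.439504  f(a)=+4.563e+00  f'(a)=-2.432e+00  a ← 42.149232 − (+4.563e+00/-2.432e+00) = 44.025037
iter 2: u=1.378170  f(a)=+3.223e-01  f'(a)=-2.100e+00  a ← 44.025037 − (+3.223e-01/-2.100e+00) = 44.178508
iter 3: u=1.373383  f(a)=+1.878e-03  f'(a)=-2.075e+00  a ← 44.178508 − (+1.878e-03/-2.075e+00) = 44.179412
iter 4: u=1.373355  f(a)=+6.458e-08  f'(a)=-2.075e+00  a ← 44.179412 − (+6.458e-08/-2.075e+00) = 44.179412
iter 5: u=1.373355  f(a)=+0.000e+00  f'(a)=-2.075e+00  a ← 44.179412 − (+0.000e+00/-2.075e+00) = 44.179412
converged: |Δa| < 1e-12 after 5 iterations
sag = a·(cosh(S/(2a)) − 1) = 44.179412·(cosh(1.373355) − 1) = 48.637787
T_max/T_min = cosh(S/(2a)) = 2.100915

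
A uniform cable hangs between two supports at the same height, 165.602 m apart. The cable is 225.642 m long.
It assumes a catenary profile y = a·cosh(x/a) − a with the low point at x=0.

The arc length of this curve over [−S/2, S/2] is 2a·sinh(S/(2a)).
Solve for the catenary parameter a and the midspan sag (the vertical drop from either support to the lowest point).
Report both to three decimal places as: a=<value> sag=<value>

seed: a₀ = √(S³/(24(L−S))) = √(165.602³/(24·60.040)) = 56.139999
iter 1: u=1.474902  f(a)=+6.879e+00  f'(a)=-2.642e+00  a ← 56.139999 − (+6.879e+00/-2.642e+00) = 58.743841
iter 2: u=1.409526  f(a)=+5.075e-01  f'(a)=-2.265e+00  a ← 58.743841 − (+5.075e-01/-2.265e+00) = 58.967905
iter 3: u=1.404171  f(a)=+3.249e-03  f'(a)=-2.236e+00  a ← 58.967905 − (+3.249e-03/-2.236e+00) = 58.969358
iter 4: u=1.404136  f(a)=+1.351e-07  f'(a)=-2.236e+00  a ← 58.969358 − (+1.351e-07/-2.236e+00) = 58.969358
iter 5: u=1.404136  f(a)=+0.000e+00  f'(a)=-2.236e+00  a ← 58.969358 − (+0.000e+00/-2.236e+00) = 58.969358
converged: |Δa| < 1e-12 after 5 iterations
sag = a·(cosh(S/(2a)) − 1) = 58.969358·(cosh(1.404136) − 1) = 68.333286
T_max/T_min = cosh(S/(2a)) = 2.158793

a=58.969 sag=68.333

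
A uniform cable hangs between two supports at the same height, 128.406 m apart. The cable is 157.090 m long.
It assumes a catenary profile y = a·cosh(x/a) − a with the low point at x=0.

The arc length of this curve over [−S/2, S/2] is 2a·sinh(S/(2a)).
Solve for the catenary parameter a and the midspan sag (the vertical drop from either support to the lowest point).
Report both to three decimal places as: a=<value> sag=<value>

a=57.227 sag=39.955

seed: a₀ = √(S³/(24(L−S))) = √(128.406³/(24·28.684)) = 55.456505
iter 1: u=1.157718  f(a)=+1.985e+00  f'(a)=-1.180e+00  a ← 55.456505 − (+1.985e+00/-1.180e+00) = 57.138626
iter 2: u=1.123636  f(a)=+9.388e-02  f'(a)=-1.071e+00  a ← 57.138626 − (+9.388e-02/-1.071e+00) = 57.226312
iter 3: u=1.121914  f(a)=+2.332e-04  f'(a)=-1.065e+00  a ← 57.226312 − (+2.332e-04/-1.065e+00) = 57.226531
iter 4: u=1.121910  f(a)=+1.446e-09  f'(a)=-1.065e+00  a ← 57.226531 − (+1.446e-09/-1.065e+00) = 57.226531
iter 5: u=1.121910  f(a)=+0.000e+00  f'(a)=-1.065e+00  a ← 57.226531 − (+0.000e+00/-1.065e+00) = 57.226531
converged: |Δa| < 1e-12 after 5 iterations
sag = a·(cosh(S/(2a)) − 1) = 57.226531·(cosh(1.121910) − 1) = 39.954706
T_max/T_min = cosh(S/(2a)) = 1.698185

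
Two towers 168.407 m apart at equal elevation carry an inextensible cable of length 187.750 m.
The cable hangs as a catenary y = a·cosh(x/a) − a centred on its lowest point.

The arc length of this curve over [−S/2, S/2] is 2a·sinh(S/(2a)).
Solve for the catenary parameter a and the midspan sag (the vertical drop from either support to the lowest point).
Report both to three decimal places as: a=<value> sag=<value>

seed: a₀ = √(S³/(24(L−S))) = √(168.407³/(24·19.343)) = 101.431459
iter 1: u=0.830152  f(a)=+6.776e-01  f'(a)=-4.083e-01  a ← 101.431459 − (+6.776e-01/-4.083e-01) = 103.090750
iter 2: u=0.816790  f(a)=+1.698e-02  f'(a)=-3.881e-01  a ← 103.090750 − (+1.698e-02/-3.881e-01) = 103.134512
iter 3: u=0.816443  f(a)=+1.128e-05  f'(a)=-3.876e-01  a ← 103.134512 − (+1.128e-05/-3.876e-01) = 103.134541
iter 4: u=0.816443  f(a)=+5.002e-12  f'(a)=-3.876e-01  a ← 103.134541 − (+5.002e-12/-3.876e-01) = 103.134541
converged: |Δa| < 1e-12 after 4 iterations
sag = a·(cosh(S/(2a)) − 1) = 103.134541·(cosh(0.816443) − 1) = 36.326024
T_max/T_min = cosh(S/(2a)) = 1.352220

a=103.135 sag=36.326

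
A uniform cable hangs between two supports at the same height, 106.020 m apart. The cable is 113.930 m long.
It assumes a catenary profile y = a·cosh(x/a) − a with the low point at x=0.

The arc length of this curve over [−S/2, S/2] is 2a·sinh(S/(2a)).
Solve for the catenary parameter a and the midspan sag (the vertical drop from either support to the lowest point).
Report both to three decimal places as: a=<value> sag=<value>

seed: a₀ = √(S³/(24(L−S))) = √(106.020³/(24·7.910)) = 79.229668
iter 1: u=0.669068  f(a)=+1.789e-01  f'(a)=-2.088e-01  a ← 79.229668 − (+1.789e-01/-2.088e-01) = 80.086868
iter 2: u=0.661906  f(a)=+2.946e-03  f'(a)=-2.019e-01  a ← 80.086868 − (+2.946e-03/-2.019e-01) = 80.101455
iter 3: u=0.661786  f(a)=+8.278e-07  f'(a)=-2.018e-01  a ← 80.101455 − (+8.278e-07/-2.018e-01) = 80.101459
iter 4: u=0.661786  f(a)=+7.105e-14  f'(a)=-2.018e-01  a ← 80.101459 − (+7.105e-14/-2.018e-01) = 80.101459
converged: |Δa| < 1e-12 after 4 iterations
sag = a·(cosh(S/(2a)) − 1) = 80.101459·(cosh(0.661786) − 1) = 18.190224
T_max/T_min = cosh(S/(2a)) = 1.227090

a=80.101 sag=18.190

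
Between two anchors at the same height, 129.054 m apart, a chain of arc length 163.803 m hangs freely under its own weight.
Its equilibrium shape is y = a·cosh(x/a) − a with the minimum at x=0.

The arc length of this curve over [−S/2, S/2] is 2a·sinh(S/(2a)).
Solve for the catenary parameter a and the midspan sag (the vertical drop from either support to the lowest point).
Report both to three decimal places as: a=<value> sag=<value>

a=52.702 sag=44.691

seed: a₀ = √(S³/(24(L−S))) = √(129.054³/(24·34.749)) = 50.766875
iter 1: u=1.271045  f(a)=+2.917e+00  f'(a)=-1.603e+00  a ← 50.766875 − (+2.917e+00/-1.603e+00) = 52.586509
iter 2: u=1.227064  f(a)=+1.642e-01  f'(a)=-1.427e+00  a ← 52.586509 − (+1.642e-01/-1.427e+00) = 52.701534
iter 3: u=1.224386  f(a)=+5.887e-04  f'(a)=-1.417e+00  a ← 52.701534 − (+5.887e-04/-1.417e+00) = 52.701949
iter 4: u=1.224376  f(a)=+7.627e-09  f'(a)=-1.417e+00  a ← 52.701949 − (+7.627e-09/-1.417e+00) = 52.701949
iter 5: u=1.224376  f(a)=-2.842e-14  f'(a)=-1.417e+00  a ← 52.701949 − (-2.842e-14/-1.417e+00) = 52.701949
converged: |Δa| < 1e-12 after 5 iterations
sag = a·(cosh(S/(2a)) − 1) = 52.701949·(cosh(1.224376) − 1) = 44.690818
T_max/T_min = cosh(S/(2a)) = 1.847992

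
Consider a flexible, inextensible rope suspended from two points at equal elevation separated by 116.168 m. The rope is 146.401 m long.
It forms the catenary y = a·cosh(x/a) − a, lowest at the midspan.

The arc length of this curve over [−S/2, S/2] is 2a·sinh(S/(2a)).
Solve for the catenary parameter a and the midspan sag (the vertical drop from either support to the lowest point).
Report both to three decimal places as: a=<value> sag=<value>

a=48.197 sag=39.446

seed: a₀ = √(S³/(24(L−S))) = √(116.168³/(24·30.233)) = 46.481863
iter 1: u=1.249606  f(a)=+2.450e+00  f'(a)=-1.516e+00  a ← 46.481863 − (+2.450e+00/-1.516e+00) = 48.098440
iter 2: u=1.207607  f(a)=+1.336e-01  f'(a)=-1.354e+00  a ← 48.098440 − (+1.336e-01/-1.354e+00) = 48.197097
iter 3: u=1.205135  f(a)=+4.482e-04  f'(a)=-1.345e+00  a ← 48.197097 − (+4.482e-04/-1.345e+00) = 48.197430
iter 4: u=1.205126  f(a)=+5.079e-09  f'(a)=-1.345e+00  a ← 48.197430 − (+5.079e-09/-1.345e+00) = 48.197430
iter 5: u=1.205126  f(a)=+2.842e-14  f'(a)=-1.345e+00  a ← 48.197430 − (+2.842e-14/-1.345e+00) = 48.197430
converged: |Δa| < 1e-12 after 5 iterations
sag = a·(cosh(S/(2a)) − 1) = 48.197430·(cosh(1.205126) − 1) = 39.445627
T_max/T_min = cosh(S/(2a)) = 1.818418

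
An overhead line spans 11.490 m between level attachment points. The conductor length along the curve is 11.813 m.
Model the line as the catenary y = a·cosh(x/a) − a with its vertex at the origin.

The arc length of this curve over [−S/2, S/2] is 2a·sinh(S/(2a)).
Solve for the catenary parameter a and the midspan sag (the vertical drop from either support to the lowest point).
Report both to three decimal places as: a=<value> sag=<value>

seed: a₀ = √(S³/(24(L−S))) = √(11.490³/(24·0.323)) = 13.988565
iter 1: u=0.410693  f(a)=+2.735e-03  f'(a)=-4.696e-02  a ← 13.988565 − (+2.735e-03/-4.696e-02) = 14.046800
iter 2: u=0.408990  f(a)=+1.717e-05  f'(a)=-4.638e-02  a ← 14.046800 − (+1.717e-05/-4.638e-02) = 14.047170
iter 3: u=0.408979  f(a)=+6.866e-10  f'(a)=-4.637e-02  a ← 14.047170 − (+6.866e-10/-4.637e-02) = 14.047170
iter 4: u=0.408979  f(a)=+0.000e+00  f'(a)=-4.637e-02  a ← 14.047170 − (+0.000e+00/-4.637e-02) = 14.047170
converged: |Δa| < 1e-12 after 4 iterations
sag = a·(cosh(S/(2a)) − 1) = 14.047170·(cosh(0.408979) − 1) = 1.191259
T_max/T_min = cosh(S/(2a)) = 1.084804

a=14.047 sag=1.191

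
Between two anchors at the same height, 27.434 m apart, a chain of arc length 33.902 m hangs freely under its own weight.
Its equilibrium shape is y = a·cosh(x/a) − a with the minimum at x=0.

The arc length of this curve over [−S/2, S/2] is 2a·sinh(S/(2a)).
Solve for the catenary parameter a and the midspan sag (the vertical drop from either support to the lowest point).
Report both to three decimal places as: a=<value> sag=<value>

seed: a₀ = √(S³/(24(L−S))) = √(27.434³/(24·6.468)) = 11.533021
iter 1: u=1.189367  f(a)=+4.732e-01  f'(a)=-1.289e+00  a ← 11.533021 − (+4.732e-01/-1.289e+00) = 11.900252
iter 2: u=1.152665  f(a)=+2.354e-02  f'(a)=-1.163e+00  a ← 11.900252 − (+2.354e-02/-1.163e+00) = 11.920490
iter 3: u=1.150708  f(a)=+6.502e-05  f'(a)=-1.157e+00  a ← 11.920490 − (+6.502e-05/-1.157e+00) = 11.920547
iter 4: u=1.150702  f(a)=+4.990e-10  f'(a)=-1.157e+00  a ← 11.920547 − (+4.990e-10/-1.157e+00) = 11.920547
iter 5: u=1.150702  f(a)=-7.105e-15  f'(a)=-1.157e+00  a ← 11.920547 − (-7.105e-15/-1.157e+00) = 11.920547
converged: |Δa| < 1e-12 after 5 iterations
sag = a·(cosh(S/(2a)) − 1) = 11.920547·(cosh(1.150702) − 1) = 8.802287
T_max/T_min = cosh(S/(2a)) = 1.738413

a=11.921 sag=8.802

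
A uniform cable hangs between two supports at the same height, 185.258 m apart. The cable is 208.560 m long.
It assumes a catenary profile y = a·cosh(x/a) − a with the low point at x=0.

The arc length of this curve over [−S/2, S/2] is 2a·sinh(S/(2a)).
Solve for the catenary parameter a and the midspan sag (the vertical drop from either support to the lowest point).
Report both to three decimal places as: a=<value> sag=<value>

seed: a₀ = √(S³/(24(L−S))) = √(185.258³/(24·23.302)) = 106.626029
iter 1: u=0.868728  f(a)=+8.953e-01  f'(a)=-4.710e-01  a ← 106.626029 − (+8.953e-01/-4.710e-01) = 108.526915
iter 2: u=0.853512  f(a)=+2.450e-02  f'(a)=-4.455e-01  a ← 108.526915 − (+2.450e-02/-4.455e-01) = 108.581913
iter 3: u=0.853079  f(a)=+1.950e-05  f'(a)=-4.448e-01  a ← 108.581913 − (+1.950e-05/-4.448e-01) = 108.581956
iter 4: u=0.853079  f(a)=+1.236e-11  f'(a)=-4.448e-01  a ← 108.581956 − (+1.236e-11/-4.448e-01) = 108.581956
converged: |Δa| < 1e-12 after 4 iterations
sag = a·(cosh(S/(2a)) − 1) = 108.581956·(cosh(0.853079) − 1) = 41.964912
T_max/T_min = cosh(S/(2a)) = 1.386481

a=108.582 sag=41.965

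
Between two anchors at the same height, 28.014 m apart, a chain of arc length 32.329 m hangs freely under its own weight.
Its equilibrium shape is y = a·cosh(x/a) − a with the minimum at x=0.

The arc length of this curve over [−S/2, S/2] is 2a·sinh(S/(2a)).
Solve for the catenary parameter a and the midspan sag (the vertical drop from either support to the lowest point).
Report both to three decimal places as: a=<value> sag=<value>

a=14.896 sag=7.086

seed: a₀ = √(S³/(24(L−S))) = √(28.014³/(24·4.315)) = 14.570239
iter 1: u=0.961343  f(a)=+2.038e-01  f'(a)=-6.489e-01  a ← 14.570239 − (+2.038e-01/-6.489e-01) = 14.884374
iter 2: u=0.941054  f(a)=+6.779e-03  f'(a)=-6.064e-01  a ← 14.884374 − (+6.779e-03/-6.064e-01) = 14.895553
iter 3: u=0.940348  f(a)=+8.068e-06  f'(a)=-6.049e-01  a ← 14.895553 − (+8.068e-06/-6.049e-01) = 14.895566
iter 4: u=0.940347  f(a)=+1.146e-11  f'(a)=-6.049e-01  a ← 14.895566 − (+1.146e-11/-6.049e-01) = 14.895566
iter 5: u=0.940347  f(a)=+7.105e-15  f'(a)=-6.049e-01  a ← 14.895566 − (+7.105e-15/-6.049e-01) = 14.895566
converged: |Δa| < 1e-12 after 5 iterations
sag = a·(cosh(S/(2a)) − 1) = 14.895566·(cosh(0.940347) − 1) = 7.085538
T_max/T_min = cosh(S/(2a)) = 1.475681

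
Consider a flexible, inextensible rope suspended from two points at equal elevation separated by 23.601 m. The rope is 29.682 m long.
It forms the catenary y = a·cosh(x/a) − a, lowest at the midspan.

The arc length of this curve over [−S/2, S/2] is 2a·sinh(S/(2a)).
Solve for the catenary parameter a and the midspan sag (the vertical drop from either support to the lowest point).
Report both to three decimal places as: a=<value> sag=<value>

a=9.838 sag=7.968

seed: a₀ = √(S³/(24(L−S))) = √(23.601³/(24·6.081)) = 9.490793
iter 1: u=1.243363  f(a)=+4.877e-01  f'(a)=-1.491e+00  a ← 9.490793 − (+4.877e-01/-1.491e+00) = 9.817946
iter 2: u=1.201932  f(a)=+2.635e-02  f'(a)=-1.334e+00  a ← 9.817946 − (+2.635e-02/-1.334e+00) = 9.837706
iter 3: u=1.199517  f(a)=+8.667e-05  f'(a)=-1.325e+00  a ← 9.837706 − (+8.667e-05/-1.325e+00) = 9.837771
iter 4: u=1.199509  f(a)=+9.441e-10  f'(a)=-1.325e+00  a ← 9.837771 − (+9.441e-10/-1.325e+00) = 9.837771
iter 5: u=1.199509  f(a)=-3.553e-15  f'(a)=-1.325e+00  a ← 9.837771 − (-3.553e-15/-1.325e+00) = 9.837771
converged: |Δa| < 1e-12 after 5 iterations
sag = a·(cosh(S/(2a)) − 1) = 9.837771·(cosh(1.199509) − 1) = 7.967762
T_max/T_min = cosh(S/(2a)) = 1.809915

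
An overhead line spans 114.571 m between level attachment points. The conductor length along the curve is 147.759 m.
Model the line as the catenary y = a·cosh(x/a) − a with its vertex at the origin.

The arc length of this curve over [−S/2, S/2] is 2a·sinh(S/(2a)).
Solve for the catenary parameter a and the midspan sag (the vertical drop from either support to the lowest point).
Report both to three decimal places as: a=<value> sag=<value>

a=45.227 sag=41.397

seed: a₀ = √(S³/(24(L−S))) = √(114.571³/(24·33.188)) = 43.452613
iter 1: u=1.318344  f(a)=+3.006e+00  f'(a)=-1.810e+00  a ← 43.452613 − (+3.006e+00/-1.810e+00) = 45.113530
iter 2: u=1.269808  f(a)=+1.810e-01  f'(a)=-1.598e+00  a ← 45.113530 − (+1.810e-01/-1.598e+00) = 45.226768
iter 3: u=1.266628  f(a)=+7.486e-04  f'(a)=-1.585e+00  a ← 45.226768 − (+7.486e-04/-1.585e+00) = 45.227241
iter 4: u=1.266615  f(a)=+1.293e-08  f'(a)=-1.585e+00  a ← 45.227241 − (+1.293e-08/-1.585e+00) = 45.227241
iter 5: u=1.266615  f(a)=+0.000e+00  f'(a)=-1.585e+00  a ← 45.227241 − (+0.000e+00/-1.585e+00) = 45.227241
converged: |Δa| < 1e-12 after 5 iterations
sag = a·(cosh(S/(2a)) − 1) = 45.227241·(cosh(1.266615) − 1) = 41.396566
T_max/T_min = cosh(S/(2a)) = 1.915302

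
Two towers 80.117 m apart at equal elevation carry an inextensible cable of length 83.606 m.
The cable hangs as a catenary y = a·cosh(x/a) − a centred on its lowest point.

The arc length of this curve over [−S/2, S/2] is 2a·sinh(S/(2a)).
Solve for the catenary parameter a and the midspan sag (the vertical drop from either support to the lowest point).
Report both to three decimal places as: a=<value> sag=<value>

a=78.873 sag=10.393

seed: a₀ = √(S³/(24(L−S))) = √(80.117³/(24·3.489)) = 78.366583
iter 1: u=0.511168  f(a)=+4.587e-02  f'(a)=-9.139e-02  a ← 78.366583 − (+4.587e-02/-9.139e-02) = 78.868459
iter 2: u=0.507915  f(a)=+4.444e-04  f'(a)=-8.963e-02  a ← 78.868459 − (+4.444e-04/-8.963e-02) = 78.873416
iter 3: u=0.507883  f(a)=+4.261e-08  f'(a)=-8.961e-02  a ← 78.873416 − (+4.261e-08/-8.961e-02) = 78.873417
iter 4: u=0.507883  f(a)=+0.000e+00  f'(a)=-8.961e-02  a ← 78.873417 − (+0.000e+00/-8.961e-02) = 78.873417
converged: |Δa| < 1e-12 after 4 iterations
sag = a·(cosh(S/(2a)) − 1) = 78.873417·(cosh(0.507883) − 1) = 10.393076
T_max/T_min = cosh(S/(2a)) = 1.131769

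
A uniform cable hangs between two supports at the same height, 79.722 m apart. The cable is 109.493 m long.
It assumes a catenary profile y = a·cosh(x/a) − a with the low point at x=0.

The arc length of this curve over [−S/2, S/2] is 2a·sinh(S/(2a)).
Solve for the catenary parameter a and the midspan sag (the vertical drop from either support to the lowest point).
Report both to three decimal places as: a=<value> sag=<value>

seed: a₀ = √(S³/(24(L−S))) = √(79.722³/(24·29.771)) = 26.629619
iter 1: u=1.496867  f(a)=+3.519e+00  f'(a)=-2.779e+00  a ← 26.629619 − (+3.519e+00/-2.779e+00) = 27.895975
iter 2: u=1.428916  f(a)=+2.666e-01  f'(a)=-2.372e+00  a ← 27.895975 − (+2.666e-01/-2.372e+00) = 28.008348
iter 3: u=1.423183  f(a)=+1.807e-03  f'(a)=-2.340e+00  a ← 28.008348 − (+1.807e-03/-2.340e+00) = 28.009120
iter 4: u=1.423144  f(a)=+8.429e-08  f'(a)=-2.340e+00  a ← 28.009120 − (+8.429e-08/-2.340e+00) = 28.009120
iter 5: u=1.423144  f(a)=+0.000e+00  f'(a)=-2.340e+00  a ← 28.009120 − (+0.000e+00/-2.340e+00) = 28.009120
converged: |Δa| < 1e-12 after 5 iterations
sag = a·(cosh(S/(2a)) − 1) = 28.009120·(cosh(1.423144) − 1) = 33.486327
T_max/T_min = cosh(S/(2a)) = 2.195551

a=28.009 sag=33.486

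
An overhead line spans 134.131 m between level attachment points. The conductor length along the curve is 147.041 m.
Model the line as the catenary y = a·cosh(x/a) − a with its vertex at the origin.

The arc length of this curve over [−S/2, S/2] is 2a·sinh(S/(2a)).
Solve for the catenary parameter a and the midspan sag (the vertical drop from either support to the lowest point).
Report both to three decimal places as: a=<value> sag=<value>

seed: a₀ = √(S³/(24(L−S))) = √(134.131³/(24·12.910)) = 88.252090
iter 1: u=0.759931  f(a)=+3.779e-01  f'(a)=-3.098e-01  a ← 88.252090 − (+3.779e-01/-3.098e-01) = 89.471964
iter 2: u=0.749570  f(a)=+7.979e-03  f'(a)=-2.969e-01  a ← 89.471964 − (+7.979e-03/-2.969e-01) = 89.498842
iter 3: u=0.749345  f(a)=+3.726e-06  f'(a)=-2.966e-01  a ← 89.498842 − (+3.726e-06/-2.966e-01) = 89.498854
iter 4: u=0.749345  f(a)=+8.242e-13  f'(a)=-2.966e-01  a ← 89.498854 − (+8.242e-13/-2.966e-01) = 89.498854
converged: |Δa| < 1e-12 after 4 iterations
sag = a·(cosh(S/(2a)) − 1) = 89.498854·(cosh(0.749345) − 1) = 26.325620
T_max/T_min = cosh(S/(2a)) = 1.294145

a=89.499 sag=26.326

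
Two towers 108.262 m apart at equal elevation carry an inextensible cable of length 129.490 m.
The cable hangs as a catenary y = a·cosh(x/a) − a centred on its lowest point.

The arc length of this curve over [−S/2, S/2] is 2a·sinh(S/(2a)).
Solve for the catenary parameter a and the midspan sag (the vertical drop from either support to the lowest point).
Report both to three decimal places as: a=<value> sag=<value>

a=51.312 sag=31.300

seed: a₀ = √(S³/(24(L−S))) = √(108.262³/(24·21.228)) = 49.906132
iter 1: u=1.084656  f(a)=+1.284e+00  f'(a)=-9.551e-01  a ← 49.906132 − (+1.284e+00/-9.551e-01) = 51.250777
iter 2: u=1.056199  f(a)=+5.373e-02  f'(a)=-8.767e-01  a ← 51.250777 − (+5.373e-02/-8.767e-01) = 51.312069
iter 3: u=1.054937  f(a)=+1.032e-04  f'(a)=-8.733e-01  a ← 51.312069 − (+1.032e-04/-8.733e-01) = 51.312188
iter 4: u=1.054935  f(a)=+3.819e-10  f'(a)=-8.733e-01  a ← 51.312188 − (+3.819e-10/-8.733e-01) = 51.312188
iter 5: u=1.054935  f(a)=-2.842e-14  f'(a)=-8.733e-01  a ← 51.312188 − (-2.842e-14/-8.733e-01) = 51.312188
converged: |Δa| < 1e-12 after 5 iterations
sag = a·(cosh(S/(2a)) − 1) = 51.312188·(cosh(1.054935) − 1) = 31.300497
T_max/T_min = cosh(S/(2a)) = 1.610001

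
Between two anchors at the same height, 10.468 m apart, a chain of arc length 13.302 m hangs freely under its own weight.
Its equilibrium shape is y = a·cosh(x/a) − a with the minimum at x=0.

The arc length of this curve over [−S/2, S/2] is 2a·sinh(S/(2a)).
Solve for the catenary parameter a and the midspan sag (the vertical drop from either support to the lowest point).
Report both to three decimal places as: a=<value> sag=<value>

a=4.264 sag=3.636

seed: a₀ = √(S³/(24(L−S))) = √(10.468³/(24·2.834)) = 4.106672
iter 1: u=1.274511  f(a)=+2.393e-01  f'(a)=-1.618e+00  a ← 4.106672 − (+2.393e-01/-1.618e+00) = 4.254578
iter 2: u=1.230204  f(a)=+1.353e-02  f'(a)=-1.439e+00  a ← 4.254578 − (+1.353e-02/-1.439e+00) = 4.263980
iter 3: u=1.227492  f(a)=+4.905e-05  f'(a)=-1.429e+00  a ← 4.263980 − (+4.905e-05/-1.429e+00) = 4.264014
iter 4: u=1.227482  f(a)=+6.493e-10  f'(a)=-1.429e+00  a ← 4.264014 − (+6.493e-10/-1.429e+00) = 4.264014
iter 5: u=1.227482  f(a)=-1.776e-15  f'(a)=-1.429e+00  a ← 4.264014 − (-1.776e-15/-1.429e+00) = 4.264014
converged: |Δa| < 1e-12 after 5 iterations
sag = a·(cosh(S/(2a)) − 1) = 4.264014·(cosh(1.227482) − 1) = 3.636468
T_max/T_min = cosh(S/(2a)) = 1.852827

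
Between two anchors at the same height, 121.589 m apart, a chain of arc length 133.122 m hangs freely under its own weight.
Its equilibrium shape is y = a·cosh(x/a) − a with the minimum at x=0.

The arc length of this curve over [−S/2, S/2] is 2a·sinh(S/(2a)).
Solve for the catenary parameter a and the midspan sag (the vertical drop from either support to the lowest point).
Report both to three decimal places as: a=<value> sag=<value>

a=81.709 sag=23.679

seed: a₀ = √(S³/(24(L−S))) = √(121.589³/(24·11.533)) = 80.586940
iter 1: u=0.754396  f(a)=+3.327e-01  f'(a)=-3.028e-01  a ← 80.586940 − (+3.327e-01/-3.028e-01) = 81.685381
iter 2: u=0.744252  f(a)=+6.924e-03  f'(a)=-2.904e-01  a ← 81.685381 − (+6.924e-03/-2.904e-01) = 81.709226
iter 3: u=0.744035  f(a)=+3.141e-06  f'(a)=-2.901e-01  a ← 81.709226 − (+3.141e-06/-2.901e-01) = 81.709237
iter 4: u=0.744035  f(a)=+6.537e-13  f'(a)=-2.901e-01  a ← 81.709237 − (+6.537e-13/-2.901e-01) = 81.709237
converged: |Δa| < 1e-12 after 4 iterations
sag = a·(cosh(S/(2a)) − 1) = 81.709237·(cosh(0.744035) − 1) = 23.679406
T_max/T_min = cosh(S/(2a)) = 1.289801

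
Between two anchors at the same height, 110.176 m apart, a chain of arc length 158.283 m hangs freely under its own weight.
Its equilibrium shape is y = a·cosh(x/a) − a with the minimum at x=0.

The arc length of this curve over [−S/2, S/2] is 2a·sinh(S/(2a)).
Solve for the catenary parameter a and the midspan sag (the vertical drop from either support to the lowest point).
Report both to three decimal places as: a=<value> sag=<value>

a=36.072 sag=50.903

seed: a₀ = √(S³/(24(L−S))) = √(110.176³/(24·48.107)) = 34.034607
iter 1: u=1.618588  f(a)=+6.709e+00  f'(a)=-3.640e+00  a ← 34.034607 − (+6.709e+00/-3.640e+00) = 35.877667
iter 2: u=1.535440  f(a)=+5.835e-01  f'(a)=-3.032e+00  a ← 35.877667 − (+5.835e-01/-3.032e+00) = 36.070111
iter 3: u=1.527248  f(a)=+5.343e-03  f'(a)=-2.977e+00  a ← 36.070111 − (+5.343e-03/-2.977e+00) = 36.071906
iter 4: u=1.527172  f(a)=+4.571e-07  f'(a)=-2.976e+00  a ← 36.071906 − (+4.571e-07/-2.976e+00) = 36.071906
iter 5: u=1.527172  f(a)=+2.842e-14  f'(a)=-2.976e+00  a ← 36.071906 − (+2.842e-14/-2.976e+00) = 36.071906
converged: |Δa| < 1e-12 after 5 iterations
sag = a·(cosh(S/(2a)) − 1) = 36.071906·(cosh(1.527172) − 1) = 50.902569
T_max/T_min = cosh(S/(2a)) = 2.411142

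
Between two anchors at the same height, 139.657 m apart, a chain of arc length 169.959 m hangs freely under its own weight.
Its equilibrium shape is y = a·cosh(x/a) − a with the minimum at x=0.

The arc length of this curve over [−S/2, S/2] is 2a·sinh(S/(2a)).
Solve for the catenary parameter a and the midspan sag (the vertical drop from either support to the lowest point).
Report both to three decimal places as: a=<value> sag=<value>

a=63.100 sag=42.745

seed: a₀ = √(S³/(24(L−S))) = √(139.657³/(24·30.302)) = 61.200193
iter 1: u=1.140985  f(a)=+2.035e+00  f'(a)=-1.125e+00  a ← 61.200193 − (+2.035e+00/-1.125e+00) = 63.008295
iter 2: u=1.108243  f(a)=+9.365e-02  f'(a)=-1.024e+00  a ← 63.008295 − (+9.365e-02/-1.024e+00) = 63.099763
iter 3: u=1.106636  f(a)=+2.196e-04  f'(a)=-1.019e+00  a ← 63.099763 − (+2.196e-04/-1.019e+00) = 63.099979
iter 4: u=1.106633  f(a)=+1.214e-09  f'(a)=-1.019e+00  a ← 63.099979 − (+1.214e-09/-1.019e+00) = 63.099979
iter 5: u=1.106633  f(a)=+0.000e+00  f'(a)=-1.019e+00  a ← 63.099979 − (+0.000e+00/-1.019e+00) = 63.099979
converged: |Δa| < 1e-12 after 5 iterations
sag = a·(cosh(S/(2a)) − 1) = 63.099979·(cosh(1.106633) − 1) = 42.744826
T_max/T_min = cosh(S/(2a)) = 1.677414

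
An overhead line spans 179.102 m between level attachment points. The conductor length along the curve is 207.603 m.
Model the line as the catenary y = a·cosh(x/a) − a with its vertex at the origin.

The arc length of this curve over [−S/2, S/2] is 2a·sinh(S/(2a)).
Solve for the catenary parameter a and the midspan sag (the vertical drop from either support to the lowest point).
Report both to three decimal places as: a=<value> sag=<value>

seed: a₀ = √(S³/(24(L−S))) = √(179.102³/(24·28.501)) = 91.646310
iter 1: u=0.977137  f(a)=+1.392e+00  f'(a)=-6.834e-01  a ← 91.646310 − (+1.392e+00/-6.834e-01) = 93.683076
iter 2: u=0.955893  f(a)=+4.776e-02  f'(a)=-6.373e-01  a ← 93.683076 − (+4.776e-02/-6.373e-01) = 93.758017
iter 3: u=0.955129  f(a)=+6.064e-05  f'(a)=-6.356e-01  a ← 93.758017 − (+6.064e-05/-6.356e-01) = 93.758112
iter 4: u=0.955128  f(a)=+9.797e-11  f'(a)=-6.356e-01  a ← 93.758112 − (+9.797e-11/-6.356e-01) = 93.758112
iter 5: u=0.955128  f(a)=+0.000e+00  f'(a)=-6.356e-01  a ← 93.758112 − (+0.000e+00/-6.356e-01) = 93.758112
converged: |Δa| < 1e-12 after 5 iterations
sag = a·(cosh(S/(2a)) − 1) = 93.758112·(cosh(0.955128) − 1) = 46.118030
T_max/T_min = cosh(S/(2a)) = 1.491883

a=93.758 sag=46.118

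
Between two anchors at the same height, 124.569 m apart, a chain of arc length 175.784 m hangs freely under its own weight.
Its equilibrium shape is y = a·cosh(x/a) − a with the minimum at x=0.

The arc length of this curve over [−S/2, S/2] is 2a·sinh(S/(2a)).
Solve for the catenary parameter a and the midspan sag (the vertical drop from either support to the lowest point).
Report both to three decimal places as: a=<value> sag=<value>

seed: a₀ = √(S³/(24(L−S))) = √(124.569³/(24·51.215)) = 39.656169
iter 1: u=1.570613  f(a)=+6.701e+00  f'(a)=-3.279e+00  a ← 39.656169 − (+6.701e+00/-3.279e+00) = 41.699828
iter 2: u=1.493639  f(a)=+5.528e-01  f'(a)=-2.758e+00  a ← 41.699828 − (+5.528e-01/-2.758e+00) = 41.900259
iter 3: u=1.486494  f(a)=+4.511e-03  f'(a)=-2.713e+00  a ← 41.900259 − (+4.511e-03/-2.713e+00) = 41.901921
iter 4: u=1.486435  f(a)=+3.057e-07  f'(a)=-2.713e+00  a ← 41.901921 − (+3.057e-07/-2.713e+00) = 41.901922
iter 5: u=1.486435  f(a)=+0.000e+00  f'(a)=-2.713e+00  a ← 41.901922 − (+0.000e+00/-2.713e+00) = 41.901922
converged: |Δa| < 1e-12 after 5 iterations
sag = a·(cosh(S/(2a)) − 1) = 41.901922·(cosh(1.486435) − 1) = 55.467348
T_max/T_min = cosh(S/(2a)) = 2.323742

a=41.902 sag=55.467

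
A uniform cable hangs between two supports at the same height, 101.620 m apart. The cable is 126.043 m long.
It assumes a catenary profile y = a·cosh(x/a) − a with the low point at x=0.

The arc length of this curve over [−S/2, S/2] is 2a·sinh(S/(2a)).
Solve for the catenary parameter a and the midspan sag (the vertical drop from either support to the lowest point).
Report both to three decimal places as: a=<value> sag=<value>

seed: a₀ = √(S³/(24(L−S))) = √(101.620³/(24·24.423)) = 42.312010
iter 1: u=1.200841  f(a)=+1.823e+00  f'(a)=-1.330e+00  a ← 42.312010 − (+1.823e+00/-1.330e+00) = 43.682701
iter 2: u=1.163161  f(a)=+9.231e-02  f'(a)=-1.198e+00  a ← 43.682701 − (+9.231e-02/-1.198e+00) = 43.759750
iter 3: u=1.161113  f(a)=+2.648e-04  f'(a)=-1.191e+00  a ← 43.759750 − (+2.648e-04/-1.191e+00) = 43.759973
iter 4: u=1.161107  f(a)=+2.192e-09  f'(a)=-1.191e+00  a ← 43.759973 − (+2.192e-09/-1.191e+00) = 43.759973
iter 5: u=1.161107  f(a)=+0.000e+00  f'(a)=-1.191e+00  a ← 43.759973 − (+0.000e+00/-1.191e+00) = 43.759973
converged: |Δa| < 1e-12 after 5 iterations
sag = a·(cosh(S/(2a)) − 1) = 43.759973·(cosh(1.161107) − 1) = 32.964500
T_max/T_min = cosh(S/(2a)) = 1.753303

a=43.760 sag=32.964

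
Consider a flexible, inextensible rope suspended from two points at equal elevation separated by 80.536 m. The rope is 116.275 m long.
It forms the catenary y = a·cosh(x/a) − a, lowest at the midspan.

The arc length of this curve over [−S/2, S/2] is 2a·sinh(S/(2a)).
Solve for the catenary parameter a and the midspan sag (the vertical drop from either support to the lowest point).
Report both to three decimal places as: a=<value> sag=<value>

seed: a₀ = √(S³/(24(L−S))) = √(80.536³/(24·35.739)) = 24.677904
iter 1: u=1.631743  f(a)=+5.071e+00  f'(a)=-3.745e+00  a ← 24.677904 − (+5.071e+00/-3.745e+00) = 26.032074
iter 2: u=1.546861  f(a)=+4.473e-01  f'(a)=-3.111e+00  a ← 26.032074 − (+4.473e-01/-3.111e+00) = 26.175875
iter 3: u=1.538363  f(a)=+4.225e-03  f'(a)=-3.052e+00  a ← 26.175875 − (+4.225e-03/-3.052e+00) = 26.177259
iter 4: u=1.538282  f(a)=+3.847e-07  f'(a)=-3.052e+00  a ← 26.177259 − (+3.847e-07/-3.052e+00) = 26.177259
iter 5: u=1.538282  f(a)=+1.421e-14  f'(a)=-3.052e+00  a ← 26.177259 − (+1.421e-14/-3.052e+00) = 26.177259
converged: |Δa| < 1e-12 after 5 iterations
sag = a·(cosh(S/(2a)) − 1) = 26.177259·(cosh(1.538282) − 1) = 37.581802
T_max/T_min = cosh(S/(2a)) = 2.435666

a=26.177 sag=37.582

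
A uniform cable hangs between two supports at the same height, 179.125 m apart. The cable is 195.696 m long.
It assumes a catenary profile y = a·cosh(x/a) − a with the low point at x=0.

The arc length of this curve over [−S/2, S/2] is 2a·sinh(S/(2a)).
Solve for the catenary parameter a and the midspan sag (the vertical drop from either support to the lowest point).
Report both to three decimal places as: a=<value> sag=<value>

seed: a₀ = √(S³/(24(L−S))) = √(179.125³/(24·16.571)) = 120.213800
iter 1: u=0.745027  f(a)=+4.660e-01  f'(a)=-2.913e-01  a ← 120.213800 − (+4.660e-01/-2.913e-01) = 121.813601
iter 2: u=0.735242  f(a)=+9.466e-03  f'(a)=-2.796e-01  a ← 121.813601 − (+9.466e-03/-2.796e-01) = 121.847459
iter 3: u=0.735038  f(a)=+4.085e-06  f'(a)=-2.793e-01  a ← 121.847459 − (+4.085e-06/-2.793e-01) = 121.847474
iter 4: u=0.735038  f(a)=+7.390e-13  f'(a)=-2.793e-01  a ← 121.847474 − (+7.390e-13/-2.793e-01) = 121.847474
converged: |Δa| < 1e-12 after 4 iterations
sag = a·(cosh(S/(2a)) − 1) = 121.847474·(cosh(0.735038) − 1) = 34.424846
T_max/T_min = cosh(S/(2a)) = 1.282524

a=121.847 sag=34.425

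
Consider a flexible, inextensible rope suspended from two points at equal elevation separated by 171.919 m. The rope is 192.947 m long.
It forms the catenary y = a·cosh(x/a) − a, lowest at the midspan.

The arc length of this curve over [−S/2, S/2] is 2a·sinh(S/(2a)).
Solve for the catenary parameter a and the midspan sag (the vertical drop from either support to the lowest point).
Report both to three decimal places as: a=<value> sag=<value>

a=102.133 sag=38.360

seed: a₀ = √(S³/(24(L−S))) = √(171.919³/(24·21.028)) = 100.341643
iter 1: u=0.856668  f(a)=+7.852e-01  f'(a)=-4.507e-01  a ← 100.341643 − (+7.852e-01/-4.507e-01) = 102.083856
iter 2: u=0.842048  f(a)=+2.092e-02  f'(a)=-4.270e-01  a ← 102.083856 − (+2.092e-02/-4.270e-01) = 102.132846
iter 3: u=0.841644  f(a)=+1.574e-05  f'(a)=-4.263e-01  a ← 102.132846 − (+1.574e-05/-4.263e-01) = 102.132883
iter 4: u=0.841644  f(a)=+8.953e-12  f'(a)=-4.263e-01  a ← 102.132883 − (+8.953e-12/-4.263e-01) = 102.132883
converged: |Δa| < 1e-12 after 4 iterations
sag = a·(cosh(S/(2a)) − 1) = 102.132883·(cosh(0.841644) − 1) = 38.360042
T_max/T_min = cosh(S/(2a)) = 1.375590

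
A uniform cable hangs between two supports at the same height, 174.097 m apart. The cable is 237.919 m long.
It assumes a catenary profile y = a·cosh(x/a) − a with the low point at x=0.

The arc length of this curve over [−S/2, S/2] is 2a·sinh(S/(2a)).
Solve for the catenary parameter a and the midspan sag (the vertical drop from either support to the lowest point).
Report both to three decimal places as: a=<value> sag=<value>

seed: a₀ = √(S³/(24(L−S))) = √(174.097³/(24·63.822)) = 58.694324
iter 1: u=1.483082  f(a)=+7.398e+00  f'(a)=-2.692e+00  a ← 58.694324 − (+7.398e+00/-2.692e+00) = 61.442242
iter 2: u=1.416753  f(a)=+5.513e-01  f'(a)=-2.305e+00  a ← 61.442242 − (+5.513e-01/-2.305e+00) = 61.681438
iter 3: u=1.411259  f(a)=+3.606e-03  f'(a)=-2.275e+00  a ← 61.681438 − (+3.606e-03/-2.275e+00) = 61.683023
iter 4: u=1.411223  f(a)=+1.565e-07  f'(a)=-2.274e+00  a ← 61.683023 − (+1.565e-07/-2.274e+00) = 61.683023
iter 5: u=1.411223  f(a)=+5.684e-14  f'(a)=-2.274e+00  a ← 61.683023 − (+5.684e-14/-2.274e+00) = 61.683023
converged: |Δa| < 1e-12 after 5 iterations
sag = a·(cosh(S/(2a)) − 1) = 61.683023·(cosh(1.411223) − 1) = 72.317566
T_max/T_min = cosh(S/(2a)) = 2.172406

a=61.683 sag=72.318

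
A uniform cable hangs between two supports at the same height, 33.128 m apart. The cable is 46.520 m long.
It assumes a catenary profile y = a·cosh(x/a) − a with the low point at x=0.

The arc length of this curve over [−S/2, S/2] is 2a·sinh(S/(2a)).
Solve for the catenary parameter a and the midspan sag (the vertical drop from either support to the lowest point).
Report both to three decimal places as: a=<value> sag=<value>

a=11.229 sag=14.600

seed: a₀ = √(S³/(24(L−S))) = √(33.128³/(24·13.392)) = 10.635661
iter 1: u=1.557402  f(a)=+1.721e+00  f'(a)=-3.184e+00  a ← 10.635661 − (+1.721e+00/-3.184e+00) = 11.176136
iter 2: u=1.482087  f(a)=+1.399e-01  f'(a)=-2.686e+00  a ← 11.176136 − (+1.399e-01/-2.686e+00) = 11.228219
iter 3: u=1.475212  f(a)=+1.105e-03  f'(a)=-2.644e+00  a ← 11.228219 − (+1.105e-03/-2.644e+00) = 11.228637
iter 4: u=1.475157  f(a)=+7.013e-08  f'(a)=-2.643e+00  a ← 11.228637 − (+7.013e-08/-2.643e+00) = 11.228637
iter 5: u=1.475157  f(a)=+7.105e-15  f'(a)=-2.643e+00  a ← 11.228637 − (+7.105e-15/-2.643e+00) = 11.228637
converged: |Δa| < 1e-12 after 5 iterations
sag = a·(cosh(S/(2a)) − 1) = 11.228637·(cosh(1.475157) − 1) = 14.599834
T_max/T_min = cosh(S/(2a)) = 2.300232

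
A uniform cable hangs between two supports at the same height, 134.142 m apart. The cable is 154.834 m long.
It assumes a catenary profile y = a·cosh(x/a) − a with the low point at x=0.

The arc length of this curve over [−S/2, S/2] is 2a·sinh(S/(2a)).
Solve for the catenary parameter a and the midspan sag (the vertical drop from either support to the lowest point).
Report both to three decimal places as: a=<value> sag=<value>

a=71.276 sag=33.955

seed: a₀ = √(S³/(24(L−S))) = √(134.142³/(24·20.692)) = 69.717260
iter 1: u=0.962043  f(a)=+9.789e-01  f'(a)=-6.504e-01  a ← 69.717260 − (+9.789e-01/-6.504e-01) = 71.222408
iter 2: u=0.941712  f(a)=+3.260e-02  f'(a)=-6.077e-01  a ← 71.222408 − (+3.260e-02/-6.077e-01) = 71.276051
iter 3: u=0.941003  f(a)=+3.891e-05  f'(a)=-6.063e-01  a ← 71.276051 − (+3.891e-05/-6.063e-01) = 71.276115
iter 4: u=0.941002  f(a)=+5.556e-11  f'(a)=-6.063e-01  a ← 71.276115 − (+5.556e-11/-6.063e-01) = 71.276115
iter 5: u=0.941002  f(a)=+0.000e+00  f'(a)=-6.063e-01  a ← 71.276115 − (+0.000e+00/-6.063e-01) = 71.276115
converged: |Δa| < 1e-12 after 5 iterations
sag = a·(cosh(S/(2a)) − 1) = 71.276115·(cosh(0.941002) − 1) = 33.955422
T_max/T_min = cosh(S/(2a)) = 1.476393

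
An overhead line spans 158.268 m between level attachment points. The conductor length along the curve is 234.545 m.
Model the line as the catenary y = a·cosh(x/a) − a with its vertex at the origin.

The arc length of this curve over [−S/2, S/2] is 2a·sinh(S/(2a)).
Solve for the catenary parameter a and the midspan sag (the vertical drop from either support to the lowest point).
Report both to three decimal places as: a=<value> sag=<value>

a=49.585 sag=77.739

seed: a₀ = √(S³/(24(L−S))) = √(158.268³/(24·76.277)) = 46.535807
iter 1: u=1.700497  f(a)=+1.182e+01  f'(a)=-4.329e+00  a ← 46.535807 − (+1.182e+01/-4.329e+00) = 49.265717
iter 2: u=1.606269  f(a)=+1.120e+00  f'(a)=-3.545e+00  a ← 49.265717 − (+1.120e+00/-3.545e+00) = 49.581640
iter 3: u=1.596034  f(a)=+1.238e-02  f'(a)=-3.467e+00  a ← 49.581640 − (+1.238e-02/-3.467e+00) = 49.585210
iter 4: u=1.595919  f(a)=+1.549e-06  f'(a)=-3.466e+00  a ← 49.585210 − (+1.549e-06/-3.466e+00) = 49.585211
iter 5: u=1.595919  f(a)=-2.842e-14  f'(a)=-3.466e+00  a ← 49.585211 − (-2.842e-14/-3.466e+00) = 49.585211
converged: |Δa| < 1e-12 after 5 iterations
sag = a·(cosh(S/(2a)) − 1) = 49.585211·(cosh(1.595919) − 1) = 77.739305
T_max/T_min = cosh(S/(2a)) = 2.567792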